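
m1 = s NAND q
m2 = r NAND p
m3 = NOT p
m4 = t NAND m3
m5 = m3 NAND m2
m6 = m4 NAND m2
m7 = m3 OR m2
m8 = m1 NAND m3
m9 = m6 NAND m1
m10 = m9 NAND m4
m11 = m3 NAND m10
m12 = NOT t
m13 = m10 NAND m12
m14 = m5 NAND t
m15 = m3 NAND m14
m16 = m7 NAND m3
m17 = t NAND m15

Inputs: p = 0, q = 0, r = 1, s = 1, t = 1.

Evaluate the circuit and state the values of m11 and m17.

m1 = s NAND q = 1 NAND 0 = 1
m2 = r NAND p = 1 NAND 0 = 1
m3 = NOT p = NOT 0 = 1
m4 = t NAND m3 = 1 NAND 1 = 0
m5 = m3 NAND m2 = 1 NAND 1 = 0
m6 = m4 NAND m2 = 0 NAND 1 = 1
m9 = m6 NAND m1 = 1 NAND 1 = 0
m10 = m9 NAND m4 = 0 NAND 0 = 1
m11 = m3 NAND m10 = 1 NAND 1 = 0
m14 = m5 NAND t = 0 NAND 1 = 1
m15 = m3 NAND m14 = 1 NAND 1 = 0
m17 = t NAND m15 = 1 NAND 0 = 1

m11 = 0, m17 = 1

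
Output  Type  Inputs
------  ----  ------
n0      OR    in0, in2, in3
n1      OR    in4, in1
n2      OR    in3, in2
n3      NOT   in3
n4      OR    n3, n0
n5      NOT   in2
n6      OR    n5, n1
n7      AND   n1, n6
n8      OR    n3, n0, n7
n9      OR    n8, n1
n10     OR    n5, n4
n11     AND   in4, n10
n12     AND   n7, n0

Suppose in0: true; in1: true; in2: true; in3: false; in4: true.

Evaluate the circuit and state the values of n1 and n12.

n1 = true  n12 = true

n0 = in0 OR in2 OR in3 = true OR true OR false = true
n1 = in4 OR in1 = true OR true = true
n5 = NOT in2 = NOT true = false
n6 = n5 OR n1 = false OR true = true
n7 = n1 AND n6 = true AND true = true
n12 = n7 AND n0 = true AND true = true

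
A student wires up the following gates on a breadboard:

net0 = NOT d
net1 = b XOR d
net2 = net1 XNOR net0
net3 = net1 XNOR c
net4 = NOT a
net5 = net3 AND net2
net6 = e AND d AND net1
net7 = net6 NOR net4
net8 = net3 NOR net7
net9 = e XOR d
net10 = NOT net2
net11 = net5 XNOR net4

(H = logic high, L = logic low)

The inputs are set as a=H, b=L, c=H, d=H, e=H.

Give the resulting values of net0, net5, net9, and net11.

net0 = L, net5 = L, net9 = L, net11 = H

net0 = NOT d = NOT H = L
net1 = b XOR d = L XOR H = H
net2 = net1 XNOR net0 = H XNOR L = L
net3 = net1 XNOR c = H XNOR H = H
net4 = NOT a = NOT H = L
net5 = net3 AND net2 = H AND L = L
net9 = e XOR d = H XOR H = L
net11 = net5 XNOR net4 = L XNOR L = H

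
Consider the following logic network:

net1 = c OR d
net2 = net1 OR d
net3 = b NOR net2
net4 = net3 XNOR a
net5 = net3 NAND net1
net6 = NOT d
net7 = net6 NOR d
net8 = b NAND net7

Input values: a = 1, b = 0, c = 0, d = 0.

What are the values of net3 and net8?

net3 = 1, net8 = 1

net1 = c OR d = 0 OR 0 = 0
net2 = net1 OR d = 0 OR 0 = 0
net3 = b NOR net2 = 0 NOR 0 = 1
net6 = NOT d = NOT 0 = 1
net7 = net6 NOR d = 1 NOR 0 = 0
net8 = b NAND net7 = 0 NAND 0 = 1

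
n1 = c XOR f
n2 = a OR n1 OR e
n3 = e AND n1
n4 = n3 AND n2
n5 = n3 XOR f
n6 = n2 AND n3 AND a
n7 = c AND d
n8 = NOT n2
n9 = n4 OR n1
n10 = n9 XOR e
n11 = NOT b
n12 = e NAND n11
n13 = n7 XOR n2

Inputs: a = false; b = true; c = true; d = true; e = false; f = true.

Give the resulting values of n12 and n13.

n12 = true; n13 = true

n1 = c XOR f = true XOR true = false
n2 = a OR n1 OR e = false OR false OR false = false
n7 = c AND d = true AND true = true
n11 = NOT b = NOT true = false
n12 = e NAND n11 = false NAND false = true
n13 = n7 XOR n2 = true XOR false = true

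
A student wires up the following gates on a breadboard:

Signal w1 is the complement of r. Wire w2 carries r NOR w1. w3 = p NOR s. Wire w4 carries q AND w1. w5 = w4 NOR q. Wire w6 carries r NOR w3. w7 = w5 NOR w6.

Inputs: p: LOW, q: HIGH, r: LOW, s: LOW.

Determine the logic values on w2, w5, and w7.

w2 = LOW, w5 = LOW, w7 = HIGH

w1 = NOT r = NOT LOW = HIGH
w2 = r NOR w1 = LOW NOR HIGH = LOW
w3 = p NOR s = LOW NOR LOW = HIGH
w4 = q AND w1 = HIGH AND HIGH = HIGH
w5 = w4 NOR q = HIGH NOR HIGH = LOW
w6 = r NOR w3 = LOW NOR HIGH = LOW
w7 = w5 NOR w6 = LOW NOR LOW = HIGH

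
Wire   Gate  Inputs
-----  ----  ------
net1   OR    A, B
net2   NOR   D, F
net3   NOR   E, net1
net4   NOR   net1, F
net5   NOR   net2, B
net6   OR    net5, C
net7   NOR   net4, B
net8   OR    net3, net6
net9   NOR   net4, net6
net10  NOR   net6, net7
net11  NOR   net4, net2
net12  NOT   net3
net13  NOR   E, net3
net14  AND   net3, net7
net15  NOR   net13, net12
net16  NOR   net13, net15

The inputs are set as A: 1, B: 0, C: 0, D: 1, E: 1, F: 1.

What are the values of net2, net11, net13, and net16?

net2 = 0, net11 = 1, net13 = 0, net16 = 1

net1 = A OR B = 1 OR 0 = 1
net2 = D NOR F = 1 NOR 1 = 0
net3 = E NOR net1 = 1 NOR 1 = 0
net4 = net1 NOR F = 1 NOR 1 = 0
net11 = net4 NOR net2 = 0 NOR 0 = 1
net12 = NOT net3 = NOT 0 = 1
net13 = E NOR net3 = 1 NOR 0 = 0
net15 = net13 NOR net12 = 0 NOR 1 = 0
net16 = net13 NOR net15 = 0 NOR 0 = 1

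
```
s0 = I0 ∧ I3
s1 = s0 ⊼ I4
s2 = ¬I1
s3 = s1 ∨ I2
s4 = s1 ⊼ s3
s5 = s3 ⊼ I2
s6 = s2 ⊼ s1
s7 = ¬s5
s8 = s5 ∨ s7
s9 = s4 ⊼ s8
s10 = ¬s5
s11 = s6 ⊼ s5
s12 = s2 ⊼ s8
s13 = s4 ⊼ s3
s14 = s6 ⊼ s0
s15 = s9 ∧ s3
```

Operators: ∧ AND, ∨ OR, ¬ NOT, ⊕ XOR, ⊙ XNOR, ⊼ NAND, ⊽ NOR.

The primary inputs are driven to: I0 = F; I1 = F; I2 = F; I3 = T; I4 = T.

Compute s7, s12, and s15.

s0 = I0 AND I3 = F AND T = F
s1 = s0 NAND I4 = F NAND T = T
s2 = NOT I1 = NOT F = T
s3 = s1 OR I2 = T OR F = T
s4 = s1 NAND s3 = T NAND T = F
s5 = s3 NAND I2 = T NAND F = T
s7 = NOT s5 = NOT T = F
s8 = s5 OR s7 = T OR F = T
s9 = s4 NAND s8 = F NAND T = T
s12 = s2 NAND s8 = T NAND T = F
s15 = s9 AND s3 = T AND T = T

s7 = F, s12 = F, s15 = T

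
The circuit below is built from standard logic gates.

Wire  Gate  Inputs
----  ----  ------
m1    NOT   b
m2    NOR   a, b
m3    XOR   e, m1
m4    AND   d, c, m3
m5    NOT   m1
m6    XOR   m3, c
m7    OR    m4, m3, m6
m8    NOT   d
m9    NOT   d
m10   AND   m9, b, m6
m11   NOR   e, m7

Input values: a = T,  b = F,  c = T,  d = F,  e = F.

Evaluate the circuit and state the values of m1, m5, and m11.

m1 = T, m5 = F, m11 = F

m1 = NOT b = NOT F = T
m3 = e XOR m1 = F XOR T = T
m4 = d AND c AND m3 = F AND T AND T = F
m5 = NOT m1 = NOT T = F
m6 = m3 XOR c = T XOR T = F
m7 = m4 OR m3 OR m6 = F OR T OR F = T
m11 = e NOR m7 = F NOR T = F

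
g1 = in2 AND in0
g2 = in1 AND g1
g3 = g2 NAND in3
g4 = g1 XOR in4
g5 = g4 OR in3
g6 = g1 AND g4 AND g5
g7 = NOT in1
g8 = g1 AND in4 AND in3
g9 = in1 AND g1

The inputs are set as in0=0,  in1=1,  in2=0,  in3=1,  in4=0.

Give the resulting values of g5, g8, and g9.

g5 = 1, g8 = 0, g9 = 0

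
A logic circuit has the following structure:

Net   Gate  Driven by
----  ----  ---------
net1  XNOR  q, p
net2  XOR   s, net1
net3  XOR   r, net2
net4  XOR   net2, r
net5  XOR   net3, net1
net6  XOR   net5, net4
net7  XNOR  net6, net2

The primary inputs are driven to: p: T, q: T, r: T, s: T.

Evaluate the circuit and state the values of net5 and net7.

net5 = F; net7 = F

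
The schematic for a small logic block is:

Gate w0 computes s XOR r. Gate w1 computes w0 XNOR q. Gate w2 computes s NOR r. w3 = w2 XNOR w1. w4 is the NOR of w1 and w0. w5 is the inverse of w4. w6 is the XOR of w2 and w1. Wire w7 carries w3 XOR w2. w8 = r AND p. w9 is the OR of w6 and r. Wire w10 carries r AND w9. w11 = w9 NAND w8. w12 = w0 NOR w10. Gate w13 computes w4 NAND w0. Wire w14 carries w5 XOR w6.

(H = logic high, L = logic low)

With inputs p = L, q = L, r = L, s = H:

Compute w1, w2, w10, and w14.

w0 = s XOR r = H XOR L = H
w1 = w0 XNOR q = H XNOR L = L
w2 = s NOR r = H NOR L = L
w4 = w1 NOR w0 = L NOR H = L
w5 = NOT w4 = NOT L = H
w6 = w2 XOR w1 = L XOR L = L
w9 = w6 OR r = L OR L = L
w10 = r AND w9 = L AND L = L
w14 = w5 XOR w6 = H XOR L = H

w1 = L, w2 = L, w10 = L, w14 = H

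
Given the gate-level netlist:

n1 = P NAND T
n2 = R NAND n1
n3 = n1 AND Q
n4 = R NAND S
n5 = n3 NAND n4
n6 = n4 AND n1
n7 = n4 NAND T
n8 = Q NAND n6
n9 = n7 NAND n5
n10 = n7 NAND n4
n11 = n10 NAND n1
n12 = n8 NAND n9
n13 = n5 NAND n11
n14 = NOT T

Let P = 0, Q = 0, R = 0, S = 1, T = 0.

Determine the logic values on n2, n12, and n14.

n1 = P NAND T = 0 NAND 0 = 1
n2 = R NAND n1 = 0 NAND 1 = 1
n3 = n1 AND Q = 1 AND 0 = 0
n4 = R NAND S = 0 NAND 1 = 1
n5 = n3 NAND n4 = 0 NAND 1 = 1
n6 = n4 AND n1 = 1 AND 1 = 1
n7 = n4 NAND T = 1 NAND 0 = 1
n8 = Q NAND n6 = 0 NAND 1 = 1
n9 = n7 NAND n5 = 1 NAND 1 = 0
n12 = n8 NAND n9 = 1 NAND 0 = 1
n14 = NOT T = NOT 0 = 1

n2 = 1  n12 = 1  n14 = 1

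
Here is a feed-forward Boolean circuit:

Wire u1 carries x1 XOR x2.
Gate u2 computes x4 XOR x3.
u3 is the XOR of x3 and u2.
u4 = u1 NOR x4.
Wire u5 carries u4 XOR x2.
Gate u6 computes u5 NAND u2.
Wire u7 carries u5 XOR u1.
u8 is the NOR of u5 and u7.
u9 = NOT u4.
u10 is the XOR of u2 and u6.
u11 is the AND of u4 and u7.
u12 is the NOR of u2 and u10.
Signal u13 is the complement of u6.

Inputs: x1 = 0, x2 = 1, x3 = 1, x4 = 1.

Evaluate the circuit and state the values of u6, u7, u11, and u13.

u1 = x1 XOR x2 = 0 XOR 1 = 1
u2 = x4 XOR x3 = 1 XOR 1 = 0
u4 = u1 NOR x4 = 1 NOR 1 = 0
u5 = u4 XOR x2 = 0 XOR 1 = 1
u6 = u5 NAND u2 = 1 NAND 0 = 1
u7 = u5 XOR u1 = 1 XOR 1 = 0
u11 = u4 AND u7 = 0 AND 0 = 0
u13 = NOT u6 = NOT 1 = 0

u6 = 1; u7 = 0; u11 = 0; u13 = 0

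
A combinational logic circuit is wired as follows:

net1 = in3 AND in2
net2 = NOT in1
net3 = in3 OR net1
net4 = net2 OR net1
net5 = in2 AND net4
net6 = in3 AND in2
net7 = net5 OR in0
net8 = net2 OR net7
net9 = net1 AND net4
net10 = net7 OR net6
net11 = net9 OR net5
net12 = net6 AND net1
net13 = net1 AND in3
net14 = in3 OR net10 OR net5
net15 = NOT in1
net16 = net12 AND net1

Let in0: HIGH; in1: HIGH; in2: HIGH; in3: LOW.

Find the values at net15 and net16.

net1 = in3 AND in2 = LOW AND HIGH = LOW
net6 = in3 AND in2 = LOW AND HIGH = LOW
net12 = net6 AND net1 = LOW AND LOW = LOW
net15 = NOT in1 = NOT HIGH = LOW
net16 = net12 AND net1 = LOW AND LOW = LOW

net15 = LOW  net16 = LOW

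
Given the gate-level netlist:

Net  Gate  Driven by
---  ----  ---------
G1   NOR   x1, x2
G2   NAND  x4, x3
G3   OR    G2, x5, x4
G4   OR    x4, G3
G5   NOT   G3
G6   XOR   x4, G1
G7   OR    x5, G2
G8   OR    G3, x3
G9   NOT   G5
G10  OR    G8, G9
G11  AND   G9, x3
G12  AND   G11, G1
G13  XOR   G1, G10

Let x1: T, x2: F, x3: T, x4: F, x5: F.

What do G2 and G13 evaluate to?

G2 = T, G13 = T

G1 = x1 NOR x2 = T NOR F = F
G2 = x4 NAND x3 = F NAND T = T
G3 = G2 OR x5 OR x4 = T OR F OR F = T
G5 = NOT G3 = NOT T = F
G8 = G3 OR x3 = T OR T = T
G9 = NOT G5 = NOT F = T
G10 = G8 OR G9 = T OR T = T
G13 = G1 XOR G10 = F XOR T = T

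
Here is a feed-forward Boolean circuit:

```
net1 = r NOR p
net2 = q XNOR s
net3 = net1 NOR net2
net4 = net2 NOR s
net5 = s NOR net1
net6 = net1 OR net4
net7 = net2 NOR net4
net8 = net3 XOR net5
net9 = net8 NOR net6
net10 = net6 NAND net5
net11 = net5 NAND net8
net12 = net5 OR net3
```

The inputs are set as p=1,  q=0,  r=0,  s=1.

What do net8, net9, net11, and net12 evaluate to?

net8 = 1, net9 = 0, net11 = 1, net12 = 1

net1 = r NOR p = 0 NOR 1 = 0
net2 = q XNOR s = 0 XNOR 1 = 0
net3 = net1 NOR net2 = 0 NOR 0 = 1
net4 = net2 NOR s = 0 NOR 1 = 0
net5 = s NOR net1 = 1 NOR 0 = 0
net6 = net1 OR net4 = 0 OR 0 = 0
net8 = net3 XOR net5 = 1 XOR 0 = 1
net9 = net8 NOR net6 = 1 NOR 0 = 0
net11 = net5 NAND net8 = 0 NAND 1 = 1
net12 = net5 OR net3 = 0 OR 1 = 1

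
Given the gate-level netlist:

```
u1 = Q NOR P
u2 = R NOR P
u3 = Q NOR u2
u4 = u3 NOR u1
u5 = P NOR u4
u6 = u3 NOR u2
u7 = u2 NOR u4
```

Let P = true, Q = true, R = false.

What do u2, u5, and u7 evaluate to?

u1 = Q NOR P = true NOR true = false
u2 = R NOR P = false NOR true = false
u3 = Q NOR u2 = true NOR false = false
u4 = u3 NOR u1 = false NOR false = true
u5 = P NOR u4 = true NOR true = false
u7 = u2 NOR u4 = false NOR true = false

u2 = false; u5 = false; u7 = false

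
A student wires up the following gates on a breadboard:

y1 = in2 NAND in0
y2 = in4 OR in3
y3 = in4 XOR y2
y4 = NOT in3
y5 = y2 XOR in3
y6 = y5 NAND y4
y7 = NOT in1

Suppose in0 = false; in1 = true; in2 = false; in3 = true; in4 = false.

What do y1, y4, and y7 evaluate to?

y1 = true, y4 = false, y7 = false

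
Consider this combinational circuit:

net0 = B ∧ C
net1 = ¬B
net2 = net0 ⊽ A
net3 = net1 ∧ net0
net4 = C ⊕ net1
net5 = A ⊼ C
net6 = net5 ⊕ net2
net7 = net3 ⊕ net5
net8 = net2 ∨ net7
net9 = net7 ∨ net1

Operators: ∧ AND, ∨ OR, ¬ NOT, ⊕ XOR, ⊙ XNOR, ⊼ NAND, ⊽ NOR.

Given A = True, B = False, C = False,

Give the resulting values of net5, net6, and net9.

net0 = B AND C = False AND False = False
net1 = NOT B = NOT False = True
net2 = net0 NOR A = False NOR True = False
net3 = net1 AND net0 = True AND False = False
net5 = A NAND C = True NAND False = True
net6 = net5 XOR net2 = True XOR False = True
net7 = net3 XOR net5 = False XOR True = True
net9 = net7 OR net1 = True OR True = True

net5 = True  net6 = True  net9 = True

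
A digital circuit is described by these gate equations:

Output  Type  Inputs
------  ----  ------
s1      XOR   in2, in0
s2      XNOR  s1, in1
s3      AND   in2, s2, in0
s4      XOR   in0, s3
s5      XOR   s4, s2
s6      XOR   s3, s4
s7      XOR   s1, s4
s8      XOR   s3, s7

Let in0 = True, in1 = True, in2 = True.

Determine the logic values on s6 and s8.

s6 = True  s8 = True

s1 = in2 XOR in0 = True XOR True = False
s2 = s1 XNOR in1 = False XNOR True = False
s3 = in2 AND s2 AND in0 = True AND False AND True = False
s4 = in0 XOR s3 = True XOR False = True
s6 = s3 XOR s4 = False XOR True = True
s7 = s1 XOR s4 = False XOR True = True
s8 = s3 XOR s7 = False XOR True = True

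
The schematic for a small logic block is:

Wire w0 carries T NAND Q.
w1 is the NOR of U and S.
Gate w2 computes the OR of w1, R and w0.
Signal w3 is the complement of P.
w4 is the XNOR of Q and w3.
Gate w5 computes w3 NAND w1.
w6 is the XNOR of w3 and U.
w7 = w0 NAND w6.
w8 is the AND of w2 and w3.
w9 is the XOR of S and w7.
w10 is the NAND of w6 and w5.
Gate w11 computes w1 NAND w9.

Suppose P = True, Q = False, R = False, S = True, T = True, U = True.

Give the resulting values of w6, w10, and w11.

w6 = False, w10 = True, w11 = True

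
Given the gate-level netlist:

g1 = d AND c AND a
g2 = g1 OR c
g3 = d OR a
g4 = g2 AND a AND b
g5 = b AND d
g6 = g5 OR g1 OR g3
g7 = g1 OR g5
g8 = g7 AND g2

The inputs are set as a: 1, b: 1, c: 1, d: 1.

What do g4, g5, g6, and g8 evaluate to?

g4 = 1, g5 = 1, g6 = 1, g8 = 1

g1 = d AND c AND a = 1 AND 1 AND 1 = 1
g2 = g1 OR c = 1 OR 1 = 1
g3 = d OR a = 1 OR 1 = 1
g4 = g2 AND a AND b = 1 AND 1 AND 1 = 1
g5 = b AND d = 1 AND 1 = 1
g6 = g5 OR g1 OR g3 = 1 OR 1 OR 1 = 1
g7 = g1 OR g5 = 1 OR 1 = 1
g8 = g7 AND g2 = 1 AND 1 = 1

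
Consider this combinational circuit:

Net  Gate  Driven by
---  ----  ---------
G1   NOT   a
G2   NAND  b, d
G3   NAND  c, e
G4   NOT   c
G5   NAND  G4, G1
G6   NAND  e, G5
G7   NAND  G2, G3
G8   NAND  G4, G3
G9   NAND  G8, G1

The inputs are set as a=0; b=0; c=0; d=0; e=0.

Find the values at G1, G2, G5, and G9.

G1 = 1; G2 = 1; G5 = 0; G9 = 1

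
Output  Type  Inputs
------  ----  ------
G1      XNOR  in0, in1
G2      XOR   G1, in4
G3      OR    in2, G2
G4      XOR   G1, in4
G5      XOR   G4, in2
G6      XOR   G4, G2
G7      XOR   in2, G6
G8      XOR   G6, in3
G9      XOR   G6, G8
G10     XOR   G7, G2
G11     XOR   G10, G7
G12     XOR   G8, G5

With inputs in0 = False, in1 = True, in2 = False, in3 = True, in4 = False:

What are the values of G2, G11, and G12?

G1 = in0 XNOR in1 = False XNOR True = False
G2 = G1 XOR in4 = False XOR False = False
G4 = G1 XOR in4 = False XOR False = False
G5 = G4 XOR in2 = False XOR False = False
G6 = G4 XOR G2 = False XOR False = False
G7 = in2 XOR G6 = False XOR False = False
G8 = G6 XOR in3 = False XOR True = True
G10 = G7 XOR G2 = False XOR False = False
G11 = G10 XOR G7 = False XOR False = False
G12 = G8 XOR G5 = True XOR False = True

G2 = False; G11 = False; G12 = True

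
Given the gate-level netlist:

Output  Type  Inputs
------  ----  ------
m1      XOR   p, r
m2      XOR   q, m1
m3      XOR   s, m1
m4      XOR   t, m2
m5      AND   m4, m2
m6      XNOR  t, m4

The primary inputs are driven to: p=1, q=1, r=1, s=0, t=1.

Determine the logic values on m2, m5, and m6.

m1 = p XOR r = 1 XOR 1 = 0
m2 = q XOR m1 = 1 XOR 0 = 1
m4 = t XOR m2 = 1 XOR 1 = 0
m5 = m4 AND m2 = 0 AND 1 = 0
m6 = t XNOR m4 = 1 XNOR 0 = 0

m2 = 1, m5 = 0, m6 = 0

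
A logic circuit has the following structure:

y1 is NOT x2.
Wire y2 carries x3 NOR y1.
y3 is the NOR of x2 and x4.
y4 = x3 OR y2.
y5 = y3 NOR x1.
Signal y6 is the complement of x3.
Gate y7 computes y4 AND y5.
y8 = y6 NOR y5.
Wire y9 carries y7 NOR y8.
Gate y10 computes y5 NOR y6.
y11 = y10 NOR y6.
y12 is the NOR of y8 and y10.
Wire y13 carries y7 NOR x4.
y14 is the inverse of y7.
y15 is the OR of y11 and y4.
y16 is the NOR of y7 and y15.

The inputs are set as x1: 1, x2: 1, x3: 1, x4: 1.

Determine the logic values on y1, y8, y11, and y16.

y1 = NOT x2 = NOT 1 = 0
y2 = x3 NOR y1 = 1 NOR 0 = 0
y3 = x2 NOR x4 = 1 NOR 1 = 0
y4 = x3 OR y2 = 1 OR 0 = 1
y5 = y3 NOR x1 = 0 NOR 1 = 0
y6 = NOT x3 = NOT 1 = 0
y7 = y4 AND y5 = 1 AND 0 = 0
y8 = y6 NOR y5 = 0 NOR 0 = 1
y10 = y5 NOR y6 = 0 NOR 0 = 1
y11 = y10 NOR y6 = 1 NOR 0 = 0
y15 = y11 OR y4 = 0 OR 1 = 1
y16 = y7 NOR y15 = 0 NOR 1 = 0

y1 = 0, y8 = 1, y11 = 0, y16 = 0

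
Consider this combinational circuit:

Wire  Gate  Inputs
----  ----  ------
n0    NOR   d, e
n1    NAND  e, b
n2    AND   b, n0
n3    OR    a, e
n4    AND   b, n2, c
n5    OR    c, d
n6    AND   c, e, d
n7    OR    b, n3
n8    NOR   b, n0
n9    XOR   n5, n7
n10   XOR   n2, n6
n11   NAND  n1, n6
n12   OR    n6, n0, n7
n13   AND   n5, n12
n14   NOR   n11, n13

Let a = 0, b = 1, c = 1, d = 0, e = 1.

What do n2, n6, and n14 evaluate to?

n2 = 0; n6 = 0; n14 = 0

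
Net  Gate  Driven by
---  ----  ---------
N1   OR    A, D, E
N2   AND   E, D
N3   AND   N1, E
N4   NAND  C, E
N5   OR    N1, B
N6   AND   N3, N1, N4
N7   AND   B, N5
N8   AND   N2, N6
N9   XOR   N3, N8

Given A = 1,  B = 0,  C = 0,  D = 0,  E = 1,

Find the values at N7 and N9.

N1 = A OR D OR E = 1 OR 0 OR 1 = 1
N2 = E AND D = 1 AND 0 = 0
N3 = N1 AND E = 1 AND 1 = 1
N4 = C NAND E = 0 NAND 1 = 1
N5 = N1 OR B = 1 OR 0 = 1
N6 = N3 AND N1 AND N4 = 1 AND 1 AND 1 = 1
N7 = B AND N5 = 0 AND 1 = 0
N8 = N2 AND N6 = 0 AND 1 = 0
N9 = N3 XOR N8 = 1 XOR 0 = 1

N7 = 0, N9 = 1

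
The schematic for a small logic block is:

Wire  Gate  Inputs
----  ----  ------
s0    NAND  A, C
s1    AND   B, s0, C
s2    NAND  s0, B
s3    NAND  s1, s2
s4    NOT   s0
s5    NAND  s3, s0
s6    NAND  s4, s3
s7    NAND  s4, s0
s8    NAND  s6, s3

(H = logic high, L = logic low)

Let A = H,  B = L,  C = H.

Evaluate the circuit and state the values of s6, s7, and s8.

s6 = L, s7 = H, s8 = H

s0 = A NAND C = H NAND H = L
s1 = B AND s0 AND C = L AND L AND H = L
s2 = s0 NAND B = L NAND L = H
s3 = s1 NAND s2 = L NAND H = H
s4 = NOT s0 = NOT L = H
s6 = s4 NAND s3 = H NAND H = L
s7 = s4 NAND s0 = H NAND L = H
s8 = s6 NAND s3 = L NAND H = H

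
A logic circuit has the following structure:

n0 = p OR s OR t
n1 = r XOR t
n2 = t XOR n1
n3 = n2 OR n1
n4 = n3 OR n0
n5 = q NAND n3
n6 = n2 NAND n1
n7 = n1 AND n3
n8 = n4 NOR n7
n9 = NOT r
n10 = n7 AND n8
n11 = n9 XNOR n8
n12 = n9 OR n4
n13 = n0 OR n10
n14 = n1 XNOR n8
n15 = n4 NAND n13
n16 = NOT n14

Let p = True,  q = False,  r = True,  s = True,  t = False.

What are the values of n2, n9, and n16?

n2 = True  n9 = False  n16 = True

n0 = p OR s OR t = True OR True OR False = True
n1 = r XOR t = True XOR False = True
n2 = t XOR n1 = False XOR True = True
n3 = n2 OR n1 = True OR True = True
n4 = n3 OR n0 = True OR True = True
n7 = n1 AND n3 = True AND True = True
n8 = n4 NOR n7 = True NOR True = False
n9 = NOT r = NOT True = False
n14 = n1 XNOR n8 = True XNOR False = False
n16 = NOT n14 = NOT False = True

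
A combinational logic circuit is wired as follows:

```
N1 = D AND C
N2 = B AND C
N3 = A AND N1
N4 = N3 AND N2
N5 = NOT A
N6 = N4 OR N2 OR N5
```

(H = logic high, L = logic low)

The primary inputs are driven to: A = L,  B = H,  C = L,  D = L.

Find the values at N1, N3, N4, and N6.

N1 = D AND C = L AND L = L
N2 = B AND C = H AND L = L
N3 = A AND N1 = L AND L = L
N4 = N3 AND N2 = L AND L = L
N5 = NOT A = NOT L = H
N6 = N4 OR N2 OR N5 = L OR L OR H = H

N1 = L; N3 = L; N4 = L; N6 = H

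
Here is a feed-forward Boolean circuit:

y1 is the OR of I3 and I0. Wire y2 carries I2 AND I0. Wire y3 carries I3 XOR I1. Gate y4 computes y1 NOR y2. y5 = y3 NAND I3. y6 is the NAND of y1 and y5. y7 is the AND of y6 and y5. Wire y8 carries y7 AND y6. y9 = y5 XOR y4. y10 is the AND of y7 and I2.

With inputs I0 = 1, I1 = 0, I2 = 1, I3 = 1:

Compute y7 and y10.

y1 = I3 OR I0 = 1 OR 1 = 1
y3 = I3 XOR I1 = 1 XOR 0 = 1
y5 = y3 NAND I3 = 1 NAND 1 = 0
y6 = y1 NAND y5 = 1 NAND 0 = 1
y7 = y6 AND y5 = 1 AND 0 = 0
y10 = y7 AND I2 = 0 AND 1 = 0

y7 = 0, y10 = 0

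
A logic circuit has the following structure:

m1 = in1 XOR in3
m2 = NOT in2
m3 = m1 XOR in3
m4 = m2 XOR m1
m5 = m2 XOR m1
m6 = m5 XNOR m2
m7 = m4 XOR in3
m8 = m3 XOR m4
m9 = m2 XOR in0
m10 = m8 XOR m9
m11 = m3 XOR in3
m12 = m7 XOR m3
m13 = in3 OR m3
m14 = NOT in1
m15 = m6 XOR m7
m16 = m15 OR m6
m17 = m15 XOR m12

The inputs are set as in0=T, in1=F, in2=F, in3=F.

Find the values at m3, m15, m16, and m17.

m1 = in1 XOR in3 = F XOR F = F
m2 = NOT in2 = NOT F = T
m3 = m1 XOR in3 = F XOR F = F
m4 = m2 XOR m1 = T XOR F = T
m5 = m2 XOR m1 = T XOR F = T
m6 = m5 XNOR m2 = T XNOR T = T
m7 = m4 XOR in3 = T XOR F = T
m12 = m7 XOR m3 = T XOR F = T
m15 = m6 XOR m7 = T XOR T = F
m16 = m15 OR m6 = F OR T = T
m17 = m15 XOR m12 = F XOR T = T

m3 = F; m15 = F; m16 = T; m17 = T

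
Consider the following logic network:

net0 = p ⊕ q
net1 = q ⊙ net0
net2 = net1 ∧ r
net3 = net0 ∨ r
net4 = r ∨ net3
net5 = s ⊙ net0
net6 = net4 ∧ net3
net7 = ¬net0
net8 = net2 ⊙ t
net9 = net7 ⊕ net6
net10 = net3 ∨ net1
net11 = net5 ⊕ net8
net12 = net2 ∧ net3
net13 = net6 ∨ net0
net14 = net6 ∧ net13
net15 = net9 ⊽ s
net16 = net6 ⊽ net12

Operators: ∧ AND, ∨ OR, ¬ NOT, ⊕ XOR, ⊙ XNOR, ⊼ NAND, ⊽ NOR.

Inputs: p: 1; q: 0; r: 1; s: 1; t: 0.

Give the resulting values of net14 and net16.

net14 = 1, net16 = 0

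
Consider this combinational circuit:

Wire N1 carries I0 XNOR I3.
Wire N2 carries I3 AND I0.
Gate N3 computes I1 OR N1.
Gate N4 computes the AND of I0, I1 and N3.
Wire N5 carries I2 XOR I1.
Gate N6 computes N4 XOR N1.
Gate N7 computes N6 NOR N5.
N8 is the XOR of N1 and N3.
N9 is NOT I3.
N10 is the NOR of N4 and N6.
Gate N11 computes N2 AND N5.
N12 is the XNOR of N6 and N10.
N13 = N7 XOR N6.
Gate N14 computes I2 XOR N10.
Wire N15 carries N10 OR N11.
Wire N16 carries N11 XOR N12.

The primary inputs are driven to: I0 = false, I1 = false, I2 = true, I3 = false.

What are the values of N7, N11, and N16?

N1 = I0 XNOR I3 = false XNOR false = true
N2 = I3 AND I0 = false AND false = false
N3 = I1 OR N1 = false OR true = true
N4 = I0 AND I1 AND N3 = false AND false AND true = false
N5 = I2 XOR I1 = true XOR false = true
N6 = N4 XOR N1 = false XOR true = true
N7 = N6 NOR N5 = true NOR true = false
N10 = N4 NOR N6 = false NOR true = false
N11 = N2 AND N5 = false AND true = false
N12 = N6 XNOR N10 = true XNOR false = false
N16 = N11 XOR N12 = false XOR false = false

N7 = false; N11 = false; N16 = false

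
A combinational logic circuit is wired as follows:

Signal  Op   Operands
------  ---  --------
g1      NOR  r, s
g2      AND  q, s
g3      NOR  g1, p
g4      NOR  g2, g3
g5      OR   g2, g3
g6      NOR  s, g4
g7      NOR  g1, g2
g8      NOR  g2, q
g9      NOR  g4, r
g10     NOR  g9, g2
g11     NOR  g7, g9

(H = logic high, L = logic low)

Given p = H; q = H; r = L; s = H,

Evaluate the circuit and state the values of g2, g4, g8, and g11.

g2 = H; g4 = L; g8 = L; g11 = L

g1 = r NOR s = L NOR H = L
g2 = q AND s = H AND H = H
g3 = g1 NOR p = L NOR H = L
g4 = g2 NOR g3 = H NOR L = L
g7 = g1 NOR g2 = L NOR H = L
g8 = g2 NOR q = H NOR H = L
g9 = g4 NOR r = L NOR L = H
g11 = g7 NOR g9 = L NOR H = L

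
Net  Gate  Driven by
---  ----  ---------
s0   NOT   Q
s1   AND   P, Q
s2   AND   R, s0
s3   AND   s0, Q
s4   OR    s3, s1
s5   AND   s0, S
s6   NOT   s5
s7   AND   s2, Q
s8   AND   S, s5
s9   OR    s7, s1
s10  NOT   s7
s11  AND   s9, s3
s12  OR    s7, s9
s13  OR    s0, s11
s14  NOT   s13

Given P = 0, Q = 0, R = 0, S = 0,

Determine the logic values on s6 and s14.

s6 = 1  s14 = 0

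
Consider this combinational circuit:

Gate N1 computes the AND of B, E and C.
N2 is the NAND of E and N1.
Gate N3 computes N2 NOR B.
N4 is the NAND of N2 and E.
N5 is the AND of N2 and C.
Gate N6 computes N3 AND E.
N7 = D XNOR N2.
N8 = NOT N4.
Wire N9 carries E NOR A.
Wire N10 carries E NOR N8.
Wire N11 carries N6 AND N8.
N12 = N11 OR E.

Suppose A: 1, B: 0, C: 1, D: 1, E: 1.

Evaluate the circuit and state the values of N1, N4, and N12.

N1 = B AND E AND C = 0 AND 1 AND 1 = 0
N2 = E NAND N1 = 1 NAND 0 = 1
N3 = N2 NOR B = 1 NOR 0 = 0
N4 = N2 NAND E = 1 NAND 1 = 0
N6 = N3 AND E = 0 AND 1 = 0
N8 = NOT N4 = NOT 0 = 1
N11 = N6 AND N8 = 0 AND 1 = 0
N12 = N11 OR E = 0 OR 1 = 1

N1 = 0  N4 = 0  N12 = 1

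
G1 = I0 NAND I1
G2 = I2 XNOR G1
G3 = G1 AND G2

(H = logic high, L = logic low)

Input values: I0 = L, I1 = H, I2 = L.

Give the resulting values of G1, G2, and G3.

G1 = H, G2 = L, G3 = L

G1 = I0 NAND I1 = L NAND H = H
G2 = I2 XNOR G1 = L XNOR H = L
G3 = G1 AND G2 = H AND L = L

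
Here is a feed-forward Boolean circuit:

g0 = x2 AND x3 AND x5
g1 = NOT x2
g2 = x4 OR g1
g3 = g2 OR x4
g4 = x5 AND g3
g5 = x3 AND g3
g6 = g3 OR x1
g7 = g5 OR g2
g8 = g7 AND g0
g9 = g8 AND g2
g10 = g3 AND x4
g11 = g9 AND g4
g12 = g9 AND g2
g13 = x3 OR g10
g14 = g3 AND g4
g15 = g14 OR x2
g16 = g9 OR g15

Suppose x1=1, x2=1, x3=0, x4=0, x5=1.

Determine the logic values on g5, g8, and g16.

g5 = 0, g8 = 0, g16 = 1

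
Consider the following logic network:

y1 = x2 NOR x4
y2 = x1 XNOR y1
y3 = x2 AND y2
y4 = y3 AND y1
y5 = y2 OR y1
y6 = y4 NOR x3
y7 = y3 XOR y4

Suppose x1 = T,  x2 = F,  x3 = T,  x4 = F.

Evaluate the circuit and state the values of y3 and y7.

y3 = F; y7 = F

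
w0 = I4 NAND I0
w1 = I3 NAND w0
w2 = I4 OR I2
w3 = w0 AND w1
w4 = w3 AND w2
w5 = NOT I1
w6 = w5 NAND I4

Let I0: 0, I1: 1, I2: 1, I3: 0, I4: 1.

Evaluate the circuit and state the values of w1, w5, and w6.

w1 = 1  w5 = 0  w6 = 1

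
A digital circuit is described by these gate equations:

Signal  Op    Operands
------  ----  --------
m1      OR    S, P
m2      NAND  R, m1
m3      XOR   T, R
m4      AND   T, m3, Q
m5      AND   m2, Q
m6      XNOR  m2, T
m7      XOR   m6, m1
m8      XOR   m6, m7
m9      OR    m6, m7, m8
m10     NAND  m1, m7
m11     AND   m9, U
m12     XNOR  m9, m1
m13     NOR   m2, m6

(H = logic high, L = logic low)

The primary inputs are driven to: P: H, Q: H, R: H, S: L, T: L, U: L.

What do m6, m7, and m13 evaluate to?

m6 = H; m7 = L; m13 = L

m1 = S OR P = L OR H = H
m2 = R NAND m1 = H NAND H = L
m6 = m2 XNOR T = L XNOR L = H
m7 = m6 XOR m1 = H XOR H = L
m13 = m2 NOR m6 = L NOR H = L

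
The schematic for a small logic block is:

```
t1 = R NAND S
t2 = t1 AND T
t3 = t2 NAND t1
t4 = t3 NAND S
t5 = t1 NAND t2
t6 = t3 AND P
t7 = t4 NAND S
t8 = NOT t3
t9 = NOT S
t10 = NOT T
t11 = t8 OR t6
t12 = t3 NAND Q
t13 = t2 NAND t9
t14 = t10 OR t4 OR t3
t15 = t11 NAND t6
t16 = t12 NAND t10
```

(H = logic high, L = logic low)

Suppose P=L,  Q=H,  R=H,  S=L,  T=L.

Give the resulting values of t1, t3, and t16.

t1 = R NAND S = H NAND L = H
t2 = t1 AND T = H AND L = L
t3 = t2 NAND t1 = L NAND H = H
t10 = NOT T = NOT L = H
t12 = t3 NAND Q = H NAND H = L
t16 = t12 NAND t10 = L NAND H = H

t1 = H; t3 = H; t16 = H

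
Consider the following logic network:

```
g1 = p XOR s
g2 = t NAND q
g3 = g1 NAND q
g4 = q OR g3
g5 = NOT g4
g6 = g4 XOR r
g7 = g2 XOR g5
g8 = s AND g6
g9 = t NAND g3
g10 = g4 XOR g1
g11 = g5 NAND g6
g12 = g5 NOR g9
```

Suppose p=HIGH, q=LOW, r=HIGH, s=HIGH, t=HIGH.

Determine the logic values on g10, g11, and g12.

g10 = HIGH  g11 = HIGH  g12 = HIGH

g1 = p XOR s = HIGH XOR HIGH = LOW
g3 = g1 NAND q = LOW NAND LOW = HIGH
g4 = q OR g3 = LOW OR HIGH = HIGH
g5 = NOT g4 = NOT HIGH = LOW
g6 = g4 XOR r = HIGH XOR HIGH = LOW
g9 = t NAND g3 = HIGH NAND HIGH = LOW
g10 = g4 XOR g1 = HIGH XOR LOW = HIGH
g11 = g5 NAND g6 = LOW NAND LOW = HIGH
g12 = g5 NOR g9 = LOW NOR LOW = HIGH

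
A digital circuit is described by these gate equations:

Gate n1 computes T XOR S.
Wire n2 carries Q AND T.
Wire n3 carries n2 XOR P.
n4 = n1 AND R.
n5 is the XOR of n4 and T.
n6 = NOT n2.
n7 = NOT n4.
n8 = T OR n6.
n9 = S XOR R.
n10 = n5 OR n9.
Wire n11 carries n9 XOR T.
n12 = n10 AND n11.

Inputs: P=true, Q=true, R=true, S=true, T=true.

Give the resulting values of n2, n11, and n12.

n2 = true, n11 = true, n12 = true

n1 = T XOR S = true XOR true = false
n2 = Q AND T = true AND true = true
n4 = n1 AND R = false AND true = false
n5 = n4 XOR T = false XOR true = true
n9 = S XOR R = true XOR true = false
n10 = n5 OR n9 = true OR false = true
n11 = n9 XOR T = false XOR true = true
n12 = n10 AND n11 = true AND true = true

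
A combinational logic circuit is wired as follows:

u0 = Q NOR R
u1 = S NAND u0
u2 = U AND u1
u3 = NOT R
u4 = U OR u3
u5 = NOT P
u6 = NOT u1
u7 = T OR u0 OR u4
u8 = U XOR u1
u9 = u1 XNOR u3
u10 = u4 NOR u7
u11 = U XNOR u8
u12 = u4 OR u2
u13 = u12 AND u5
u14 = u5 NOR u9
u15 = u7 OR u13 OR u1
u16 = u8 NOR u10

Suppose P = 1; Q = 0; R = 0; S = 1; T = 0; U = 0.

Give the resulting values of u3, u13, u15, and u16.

u0 = Q NOR R = 0 NOR 0 = 1
u1 = S NAND u0 = 1 NAND 1 = 0
u2 = U AND u1 = 0 AND 0 = 0
u3 = NOT R = NOT 0 = 1
u4 = U OR u3 = 0 OR 1 = 1
u5 = NOT P = NOT 1 = 0
u7 = T OR u0 OR u4 = 0 OR 1 OR 1 = 1
u8 = U XOR u1 = 0 XOR 0 = 0
u10 = u4 NOR u7 = 1 NOR 1 = 0
u12 = u4 OR u2 = 1 OR 0 = 1
u13 = u12 AND u5 = 1 AND 0 = 0
u15 = u7 OR u13 OR u1 = 1 OR 0 OR 0 = 1
u16 = u8 NOR u10 = 0 NOR 0 = 1

u3 = 1  u13 = 0  u15 = 1  u16 = 1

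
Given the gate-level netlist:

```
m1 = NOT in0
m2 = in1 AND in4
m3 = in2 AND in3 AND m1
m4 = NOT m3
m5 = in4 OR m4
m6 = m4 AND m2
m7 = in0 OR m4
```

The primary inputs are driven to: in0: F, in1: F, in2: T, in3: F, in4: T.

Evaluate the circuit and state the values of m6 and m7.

m6 = F, m7 = T

m1 = NOT in0 = NOT F = T
m2 = in1 AND in4 = F AND T = F
m3 = in2 AND in3 AND m1 = T AND F AND T = F
m4 = NOT m3 = NOT F = T
m6 = m4 AND m2 = T AND F = F
m7 = in0 OR m4 = F OR T = T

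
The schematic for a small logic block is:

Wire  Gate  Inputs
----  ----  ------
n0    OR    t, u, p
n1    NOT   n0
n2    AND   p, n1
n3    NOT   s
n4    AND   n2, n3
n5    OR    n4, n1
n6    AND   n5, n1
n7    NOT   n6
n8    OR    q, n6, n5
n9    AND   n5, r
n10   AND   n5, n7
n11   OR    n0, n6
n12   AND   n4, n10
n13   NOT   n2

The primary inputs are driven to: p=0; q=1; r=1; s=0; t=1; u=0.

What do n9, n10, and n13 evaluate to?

n9 = 0, n10 = 0, n13 = 1

n0 = t OR u OR p = 1 OR 0 OR 0 = 1
n1 = NOT n0 = NOT 1 = 0
n2 = p AND n1 = 0 AND 0 = 0
n3 = NOT s = NOT 0 = 1
n4 = n2 AND n3 = 0 AND 1 = 0
n5 = n4 OR n1 = 0 OR 0 = 0
n6 = n5 AND n1 = 0 AND 0 = 0
n7 = NOT n6 = NOT 0 = 1
n9 = n5 AND r = 0 AND 1 = 0
n10 = n5 AND n7 = 0 AND 1 = 0
n13 = NOT n2 = NOT 0 = 1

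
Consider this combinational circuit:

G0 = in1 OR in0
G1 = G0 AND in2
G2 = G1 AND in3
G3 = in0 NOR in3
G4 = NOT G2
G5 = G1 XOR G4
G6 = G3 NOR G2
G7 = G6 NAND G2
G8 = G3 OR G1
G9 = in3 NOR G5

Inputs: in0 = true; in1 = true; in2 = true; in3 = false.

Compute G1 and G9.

G0 = in1 OR in0 = true OR true = true
G1 = G0 AND in2 = true AND true = true
G2 = G1 AND in3 = true AND false = false
G4 = NOT G2 = NOT false = true
G5 = G1 XOR G4 = true XOR true = false
G9 = in3 NOR G5 = false NOR false = true

G1 = true; G9 = true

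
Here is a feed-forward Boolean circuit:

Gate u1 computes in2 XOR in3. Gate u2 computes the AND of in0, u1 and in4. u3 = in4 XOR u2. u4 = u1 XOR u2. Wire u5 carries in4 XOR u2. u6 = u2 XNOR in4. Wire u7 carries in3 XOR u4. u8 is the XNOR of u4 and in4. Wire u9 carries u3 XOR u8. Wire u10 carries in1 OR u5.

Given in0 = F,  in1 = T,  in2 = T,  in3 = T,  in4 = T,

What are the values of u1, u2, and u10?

u1 = F, u2 = F, u10 = T

u1 = in2 XOR in3 = T XOR T = F
u2 = in0 AND u1 AND in4 = F AND F AND T = F
u5 = in4 XOR u2 = T XOR F = T
u10 = in1 OR u5 = T OR T = T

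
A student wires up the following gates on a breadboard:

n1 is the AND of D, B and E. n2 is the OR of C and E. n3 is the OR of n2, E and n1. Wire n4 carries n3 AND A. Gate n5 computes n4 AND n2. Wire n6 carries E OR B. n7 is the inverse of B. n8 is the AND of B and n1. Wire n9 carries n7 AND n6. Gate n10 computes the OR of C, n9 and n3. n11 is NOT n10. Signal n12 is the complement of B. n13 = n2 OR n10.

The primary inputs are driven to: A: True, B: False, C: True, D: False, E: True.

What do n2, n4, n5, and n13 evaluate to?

n1 = D AND B AND E = False AND False AND True = False
n2 = C OR E = True OR True = True
n3 = n2 OR E OR n1 = True OR True OR False = True
n4 = n3 AND A = True AND True = True
n5 = n4 AND n2 = True AND True = True
n6 = E OR B = True OR False = True
n7 = NOT B = NOT False = True
n9 = n7 AND n6 = True AND True = True
n10 = C OR n9 OR n3 = True OR True OR True = True
n13 = n2 OR n10 = True OR True = True

n2 = True, n4 = True, n5 = True, n13 = True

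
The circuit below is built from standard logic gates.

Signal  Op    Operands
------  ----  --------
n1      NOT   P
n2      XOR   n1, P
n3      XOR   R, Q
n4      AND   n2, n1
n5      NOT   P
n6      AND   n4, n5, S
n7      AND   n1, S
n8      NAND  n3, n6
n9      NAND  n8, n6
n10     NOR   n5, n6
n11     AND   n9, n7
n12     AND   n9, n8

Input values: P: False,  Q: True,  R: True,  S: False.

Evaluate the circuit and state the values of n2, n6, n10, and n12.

n1 = NOT P = NOT False = True
n2 = n1 XOR P = True XOR False = True
n3 = R XOR Q = True XOR True = False
n4 = n2 AND n1 = True AND True = True
n5 = NOT P = NOT False = True
n6 = n4 AND n5 AND S = True AND True AND False = False
n8 = n3 NAND n6 = False NAND False = True
n9 = n8 NAND n6 = True NAND False = True
n10 = n5 NOR n6 = True NOR False = False
n12 = n9 AND n8 = True AND True = True

n2 = True, n6 = False, n10 = False, n12 = True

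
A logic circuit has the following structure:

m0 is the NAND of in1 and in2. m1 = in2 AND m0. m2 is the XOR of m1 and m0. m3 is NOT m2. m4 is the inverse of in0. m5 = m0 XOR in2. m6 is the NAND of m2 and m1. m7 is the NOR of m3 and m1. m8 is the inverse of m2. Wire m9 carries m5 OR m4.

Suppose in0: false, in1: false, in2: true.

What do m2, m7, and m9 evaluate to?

m2 = false; m7 = false; m9 = true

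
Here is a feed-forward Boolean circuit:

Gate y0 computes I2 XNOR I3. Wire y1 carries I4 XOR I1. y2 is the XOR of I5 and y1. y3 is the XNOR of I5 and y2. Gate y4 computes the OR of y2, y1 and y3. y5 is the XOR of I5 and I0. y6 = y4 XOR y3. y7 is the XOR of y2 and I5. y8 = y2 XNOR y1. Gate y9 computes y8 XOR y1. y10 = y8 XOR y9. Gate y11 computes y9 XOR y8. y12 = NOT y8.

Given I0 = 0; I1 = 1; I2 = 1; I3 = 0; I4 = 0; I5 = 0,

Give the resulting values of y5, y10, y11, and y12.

y5 = 0, y10 = 1, y11 = 1, y12 = 0

y1 = I4 XOR I1 = 0 XOR 1 = 1
y2 = I5 XOR y1 = 0 XOR 1 = 1
y5 = I5 XOR I0 = 0 XOR 0 = 0
y8 = y2 XNOR y1 = 1 XNOR 1 = 1
y9 = y8 XOR y1 = 1 XOR 1 = 0
y10 = y8 XOR y9 = 1 XOR 0 = 1
y11 = y9 XOR y8 = 0 XOR 1 = 1
y12 = NOT y8 = NOT 1 = 0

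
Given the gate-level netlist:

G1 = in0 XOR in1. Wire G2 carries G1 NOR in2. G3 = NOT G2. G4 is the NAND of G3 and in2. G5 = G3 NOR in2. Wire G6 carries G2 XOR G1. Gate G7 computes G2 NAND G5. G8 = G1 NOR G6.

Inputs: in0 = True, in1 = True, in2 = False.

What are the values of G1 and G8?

G1 = in0 XOR in1 = True XOR True = False
G2 = G1 NOR in2 = False NOR False = True
G6 = G2 XOR G1 = True XOR False = True
G8 = G1 NOR G6 = False NOR True = False

G1 = False, G8 = False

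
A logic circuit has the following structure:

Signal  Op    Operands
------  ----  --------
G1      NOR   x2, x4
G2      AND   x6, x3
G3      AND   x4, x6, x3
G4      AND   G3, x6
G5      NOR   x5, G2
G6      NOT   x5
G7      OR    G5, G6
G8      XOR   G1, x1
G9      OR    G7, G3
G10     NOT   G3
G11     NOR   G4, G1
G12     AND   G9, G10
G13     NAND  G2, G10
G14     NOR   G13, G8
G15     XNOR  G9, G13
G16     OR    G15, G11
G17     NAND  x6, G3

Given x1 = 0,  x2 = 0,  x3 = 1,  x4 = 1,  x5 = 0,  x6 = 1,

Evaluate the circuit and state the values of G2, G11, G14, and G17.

G1 = x2 NOR x4 = 0 NOR 1 = 0
G2 = x6 AND x3 = 1 AND 1 = 1
G3 = x4 AND x6 AND x3 = 1 AND 1 AND 1 = 1
G4 = G3 AND x6 = 1 AND 1 = 1
G8 = G1 XOR x1 = 0 XOR 0 = 0
G10 = NOT G3 = NOT 1 = 0
G11 = G4 NOR G1 = 1 NOR 0 = 0
G13 = G2 NAND G10 = 1 NAND 0 = 1
G14 = G13 NOR G8 = 1 NOR 0 = 0
G17 = x6 NAND G3 = 1 NAND 1 = 0

G2 = 1  G11 = 0  G14 = 0  G17 = 0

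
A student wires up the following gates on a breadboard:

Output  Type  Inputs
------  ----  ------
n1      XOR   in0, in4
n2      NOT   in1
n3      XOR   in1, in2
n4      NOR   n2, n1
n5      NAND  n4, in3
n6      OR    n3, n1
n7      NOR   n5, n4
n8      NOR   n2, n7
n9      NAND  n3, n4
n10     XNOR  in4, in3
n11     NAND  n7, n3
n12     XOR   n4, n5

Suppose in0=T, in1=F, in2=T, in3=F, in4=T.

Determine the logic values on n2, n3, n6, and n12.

n1 = in0 XOR in4 = T XOR T = F
n2 = NOT in1 = NOT F = T
n3 = in1 XOR in2 = F XOR T = T
n4 = n2 NOR n1 = T NOR F = F
n5 = n4 NAND in3 = F NAND F = T
n6 = n3 OR n1 = T OR F = T
n12 = n4 XOR n5 = F XOR T = T

n2 = T, n3 = T, n6 = T, n12 = T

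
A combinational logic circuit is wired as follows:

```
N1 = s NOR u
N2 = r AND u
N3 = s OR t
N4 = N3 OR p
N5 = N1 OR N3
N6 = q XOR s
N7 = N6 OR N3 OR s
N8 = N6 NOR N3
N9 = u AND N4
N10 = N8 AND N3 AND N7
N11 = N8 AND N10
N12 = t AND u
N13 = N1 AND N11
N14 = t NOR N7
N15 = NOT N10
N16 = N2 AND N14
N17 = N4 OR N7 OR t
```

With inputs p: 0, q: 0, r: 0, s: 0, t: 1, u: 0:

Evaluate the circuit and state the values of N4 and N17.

N4 = 1; N17 = 1

N3 = s OR t = 0 OR 1 = 1
N4 = N3 OR p = 1 OR 0 = 1
N6 = q XOR s = 0 XOR 0 = 0
N7 = N6 OR N3 OR s = 0 OR 1 OR 0 = 1
N17 = N4 OR N7 OR t = 1 OR 1 OR 1 = 1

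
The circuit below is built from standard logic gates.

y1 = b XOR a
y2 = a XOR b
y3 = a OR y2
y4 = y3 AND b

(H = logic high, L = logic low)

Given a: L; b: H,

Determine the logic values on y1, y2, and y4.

y1 = H  y2 = H  y4 = H

y1 = b XOR a = H XOR L = H
y2 = a XOR b = L XOR H = H
y3 = a OR y2 = L OR H = H
y4 = y3 AND b = H AND H = H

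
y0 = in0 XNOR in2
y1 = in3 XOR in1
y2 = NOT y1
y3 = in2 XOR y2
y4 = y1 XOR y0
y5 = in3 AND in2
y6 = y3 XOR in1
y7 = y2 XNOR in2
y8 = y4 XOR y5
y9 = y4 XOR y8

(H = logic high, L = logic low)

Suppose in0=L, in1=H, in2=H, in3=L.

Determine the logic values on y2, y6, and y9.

y2 = L, y6 = L, y9 = L

y0 = in0 XNOR in2 = L XNOR H = L
y1 = in3 XOR in1 = L XOR H = H
y2 = NOT y1 = NOT H = L
y3 = in2 XOR y2 = H XOR L = H
y4 = y1 XOR y0 = H XOR L = H
y5 = in3 AND in2 = L AND H = L
y6 = y3 XOR in1 = H XOR H = L
y8 = y4 XOR y5 = H XOR L = H
y9 = y4 XOR y8 = H XOR H = L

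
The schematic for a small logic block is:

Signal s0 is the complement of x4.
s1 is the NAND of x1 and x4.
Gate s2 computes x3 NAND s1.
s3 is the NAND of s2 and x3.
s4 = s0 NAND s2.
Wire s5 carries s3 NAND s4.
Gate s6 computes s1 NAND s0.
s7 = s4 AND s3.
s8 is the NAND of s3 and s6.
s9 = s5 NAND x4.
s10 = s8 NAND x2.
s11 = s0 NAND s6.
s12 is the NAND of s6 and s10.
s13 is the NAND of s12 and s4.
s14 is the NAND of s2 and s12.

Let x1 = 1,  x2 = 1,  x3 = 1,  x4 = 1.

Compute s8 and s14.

s0 = NOT x4 = NOT 1 = 0
s1 = x1 NAND x4 = 1 NAND 1 = 0
s2 = x3 NAND s1 = 1 NAND 0 = 1
s3 = s2 NAND x3 = 1 NAND 1 = 0
s6 = s1 NAND s0 = 0 NAND 0 = 1
s8 = s3 NAND s6 = 0 NAND 1 = 1
s10 = s8 NAND x2 = 1 NAND 1 = 0
s12 = s6 NAND s10 = 1 NAND 0 = 1
s14 = s2 NAND s12 = 1 NAND 1 = 0

s8 = 1, s14 = 0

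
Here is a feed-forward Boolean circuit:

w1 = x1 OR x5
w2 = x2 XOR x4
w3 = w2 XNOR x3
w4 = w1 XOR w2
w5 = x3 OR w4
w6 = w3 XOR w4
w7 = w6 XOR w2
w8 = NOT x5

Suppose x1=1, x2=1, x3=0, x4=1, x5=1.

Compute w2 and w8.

w2 = x2 XOR x4 = 1 XOR 1 = 0
w8 = NOT x5 = NOT 1 = 0

w2 = 0, w8 = 0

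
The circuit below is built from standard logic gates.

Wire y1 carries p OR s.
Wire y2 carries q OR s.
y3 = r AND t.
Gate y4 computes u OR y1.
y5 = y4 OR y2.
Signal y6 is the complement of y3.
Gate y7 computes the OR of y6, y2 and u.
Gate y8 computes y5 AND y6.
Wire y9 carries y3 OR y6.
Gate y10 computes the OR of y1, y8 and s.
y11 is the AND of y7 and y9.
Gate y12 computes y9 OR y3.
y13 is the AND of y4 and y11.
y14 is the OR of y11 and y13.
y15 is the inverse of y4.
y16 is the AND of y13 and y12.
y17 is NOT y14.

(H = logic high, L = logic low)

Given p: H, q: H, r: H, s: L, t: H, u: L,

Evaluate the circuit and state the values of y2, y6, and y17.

y1 = p OR s = H OR L = H
y2 = q OR s = H OR L = H
y3 = r AND t = H AND H = H
y4 = u OR y1 = L OR H = H
y6 = NOT y3 = NOT H = L
y7 = y6 OR y2 OR u = L OR H OR L = H
y9 = y3 OR y6 = H OR L = H
y11 = y7 AND y9 = H AND H = H
y13 = y4 AND y11 = H AND H = H
y14 = y11 OR y13 = H OR H = H
y17 = NOT y14 = NOT H = L

y2 = H, y6 = L, y17 = L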